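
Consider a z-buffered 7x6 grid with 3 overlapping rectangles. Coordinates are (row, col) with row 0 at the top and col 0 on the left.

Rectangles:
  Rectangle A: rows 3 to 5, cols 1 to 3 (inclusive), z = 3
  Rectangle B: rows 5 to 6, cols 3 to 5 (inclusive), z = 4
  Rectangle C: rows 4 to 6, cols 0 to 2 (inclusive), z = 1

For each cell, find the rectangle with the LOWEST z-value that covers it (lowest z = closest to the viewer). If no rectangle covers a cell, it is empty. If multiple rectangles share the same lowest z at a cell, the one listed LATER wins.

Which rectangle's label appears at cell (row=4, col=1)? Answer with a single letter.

Answer: C

Derivation:
Check cell (4,1):
  A: rows 3-5 cols 1-3 z=3 -> covers; best now A (z=3)
  B: rows 5-6 cols 3-5 -> outside (row miss)
  C: rows 4-6 cols 0-2 z=1 -> covers; best now C (z=1)
Winner: C at z=1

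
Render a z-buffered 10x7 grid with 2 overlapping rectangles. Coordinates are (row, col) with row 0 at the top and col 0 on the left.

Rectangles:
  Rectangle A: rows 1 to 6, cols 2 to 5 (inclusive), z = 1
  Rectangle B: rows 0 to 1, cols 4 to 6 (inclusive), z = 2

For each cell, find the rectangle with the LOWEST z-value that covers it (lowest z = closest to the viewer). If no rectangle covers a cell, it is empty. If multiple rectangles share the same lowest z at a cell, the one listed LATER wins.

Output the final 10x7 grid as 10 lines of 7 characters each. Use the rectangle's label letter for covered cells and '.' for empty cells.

....BBB
..AAAAB
..AAAA.
..AAAA.
..AAAA.
..AAAA.
..AAAA.
.......
.......
.......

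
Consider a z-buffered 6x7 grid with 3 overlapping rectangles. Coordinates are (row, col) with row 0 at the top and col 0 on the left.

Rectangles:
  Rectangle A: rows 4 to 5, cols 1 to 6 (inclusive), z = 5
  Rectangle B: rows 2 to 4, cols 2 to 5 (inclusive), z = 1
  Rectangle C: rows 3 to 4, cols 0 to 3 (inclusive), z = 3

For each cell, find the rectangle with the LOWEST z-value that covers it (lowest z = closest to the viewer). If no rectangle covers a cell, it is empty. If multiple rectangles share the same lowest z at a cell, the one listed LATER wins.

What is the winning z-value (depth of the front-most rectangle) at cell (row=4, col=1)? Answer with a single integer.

Answer: 3

Derivation:
Check cell (4,1):
  A: rows 4-5 cols 1-6 z=5 -> covers; best now A (z=5)
  B: rows 2-4 cols 2-5 -> outside (col miss)
  C: rows 3-4 cols 0-3 z=3 -> covers; best now C (z=3)
Winner: C at z=3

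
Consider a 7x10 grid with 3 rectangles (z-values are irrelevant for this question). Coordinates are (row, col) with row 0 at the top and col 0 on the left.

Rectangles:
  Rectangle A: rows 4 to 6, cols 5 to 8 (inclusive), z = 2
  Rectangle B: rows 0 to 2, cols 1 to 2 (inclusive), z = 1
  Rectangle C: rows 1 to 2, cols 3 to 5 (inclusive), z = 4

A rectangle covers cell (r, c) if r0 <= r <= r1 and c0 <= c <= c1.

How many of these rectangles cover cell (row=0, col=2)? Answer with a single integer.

Check cell (0,2):
  A: rows 4-6 cols 5-8 -> outside (row miss)
  B: rows 0-2 cols 1-2 -> covers
  C: rows 1-2 cols 3-5 -> outside (row miss)
Count covering = 1

Answer: 1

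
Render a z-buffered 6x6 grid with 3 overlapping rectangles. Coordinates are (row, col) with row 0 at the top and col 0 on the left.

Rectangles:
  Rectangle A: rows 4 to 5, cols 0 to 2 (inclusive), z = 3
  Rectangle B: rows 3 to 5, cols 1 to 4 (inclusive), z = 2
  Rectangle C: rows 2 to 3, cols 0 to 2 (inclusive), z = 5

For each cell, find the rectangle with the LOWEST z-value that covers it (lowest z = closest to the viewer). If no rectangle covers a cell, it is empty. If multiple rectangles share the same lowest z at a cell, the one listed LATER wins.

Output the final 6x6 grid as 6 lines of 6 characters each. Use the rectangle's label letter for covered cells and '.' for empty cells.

......
......
CCC...
CBBBB.
ABBBB.
ABBBB.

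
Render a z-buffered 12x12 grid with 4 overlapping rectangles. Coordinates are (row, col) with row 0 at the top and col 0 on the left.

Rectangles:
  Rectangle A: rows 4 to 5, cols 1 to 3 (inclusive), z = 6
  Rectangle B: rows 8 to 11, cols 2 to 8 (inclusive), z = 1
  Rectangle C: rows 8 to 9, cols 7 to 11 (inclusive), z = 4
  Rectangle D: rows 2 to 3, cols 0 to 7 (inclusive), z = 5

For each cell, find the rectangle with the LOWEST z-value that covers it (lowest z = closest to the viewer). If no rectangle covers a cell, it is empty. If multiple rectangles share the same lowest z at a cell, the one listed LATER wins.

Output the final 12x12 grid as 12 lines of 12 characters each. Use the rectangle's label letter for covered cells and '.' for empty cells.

............
............
DDDDDDDD....
DDDDDDDD....
.AAA........
.AAA........
............
............
..BBBBBBBCCC
..BBBBBBBCCC
..BBBBBBB...
..BBBBBBB...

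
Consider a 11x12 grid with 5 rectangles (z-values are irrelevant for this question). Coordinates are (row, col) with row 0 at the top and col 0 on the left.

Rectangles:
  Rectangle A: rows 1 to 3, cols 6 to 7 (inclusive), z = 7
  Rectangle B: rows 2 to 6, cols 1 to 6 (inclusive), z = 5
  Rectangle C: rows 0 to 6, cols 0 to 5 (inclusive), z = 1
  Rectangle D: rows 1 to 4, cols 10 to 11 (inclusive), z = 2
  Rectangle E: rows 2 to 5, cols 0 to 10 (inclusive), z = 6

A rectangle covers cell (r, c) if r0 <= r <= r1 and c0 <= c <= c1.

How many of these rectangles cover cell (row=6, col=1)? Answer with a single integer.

Check cell (6,1):
  A: rows 1-3 cols 6-7 -> outside (row miss)
  B: rows 2-6 cols 1-6 -> covers
  C: rows 0-6 cols 0-5 -> covers
  D: rows 1-4 cols 10-11 -> outside (row miss)
  E: rows 2-5 cols 0-10 -> outside (row miss)
Count covering = 2

Answer: 2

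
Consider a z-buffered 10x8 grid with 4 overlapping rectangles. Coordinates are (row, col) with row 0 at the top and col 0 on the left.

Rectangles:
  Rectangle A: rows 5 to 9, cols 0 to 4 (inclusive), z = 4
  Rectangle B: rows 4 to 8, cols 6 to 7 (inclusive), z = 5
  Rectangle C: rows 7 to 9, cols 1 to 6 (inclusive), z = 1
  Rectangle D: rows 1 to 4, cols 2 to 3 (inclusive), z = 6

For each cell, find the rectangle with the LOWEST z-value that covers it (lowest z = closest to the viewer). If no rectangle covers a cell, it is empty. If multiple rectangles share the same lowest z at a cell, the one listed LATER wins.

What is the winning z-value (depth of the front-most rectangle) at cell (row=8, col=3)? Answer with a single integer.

Answer: 1

Derivation:
Check cell (8,3):
  A: rows 5-9 cols 0-4 z=4 -> covers; best now A (z=4)
  B: rows 4-8 cols 6-7 -> outside (col miss)
  C: rows 7-9 cols 1-6 z=1 -> covers; best now C (z=1)
  D: rows 1-4 cols 2-3 -> outside (row miss)
Winner: C at z=1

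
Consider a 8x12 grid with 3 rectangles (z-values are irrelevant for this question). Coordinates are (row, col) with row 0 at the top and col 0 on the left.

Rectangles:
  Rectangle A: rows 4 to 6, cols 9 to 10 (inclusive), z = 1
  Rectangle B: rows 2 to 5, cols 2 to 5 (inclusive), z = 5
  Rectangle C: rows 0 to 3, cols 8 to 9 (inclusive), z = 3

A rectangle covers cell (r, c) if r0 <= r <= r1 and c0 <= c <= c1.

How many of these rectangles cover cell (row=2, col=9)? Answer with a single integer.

Answer: 1

Derivation:
Check cell (2,9):
  A: rows 4-6 cols 9-10 -> outside (row miss)
  B: rows 2-5 cols 2-5 -> outside (col miss)
  C: rows 0-3 cols 8-9 -> covers
Count covering = 1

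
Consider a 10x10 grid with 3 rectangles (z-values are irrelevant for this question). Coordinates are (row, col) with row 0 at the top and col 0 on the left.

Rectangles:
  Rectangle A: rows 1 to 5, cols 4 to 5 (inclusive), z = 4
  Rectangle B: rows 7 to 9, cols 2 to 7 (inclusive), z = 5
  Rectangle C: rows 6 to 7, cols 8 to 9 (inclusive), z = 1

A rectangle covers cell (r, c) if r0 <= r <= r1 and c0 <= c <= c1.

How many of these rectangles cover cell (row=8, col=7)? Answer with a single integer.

Check cell (8,7):
  A: rows 1-5 cols 4-5 -> outside (row miss)
  B: rows 7-9 cols 2-7 -> covers
  C: rows 6-7 cols 8-9 -> outside (row miss)
Count covering = 1

Answer: 1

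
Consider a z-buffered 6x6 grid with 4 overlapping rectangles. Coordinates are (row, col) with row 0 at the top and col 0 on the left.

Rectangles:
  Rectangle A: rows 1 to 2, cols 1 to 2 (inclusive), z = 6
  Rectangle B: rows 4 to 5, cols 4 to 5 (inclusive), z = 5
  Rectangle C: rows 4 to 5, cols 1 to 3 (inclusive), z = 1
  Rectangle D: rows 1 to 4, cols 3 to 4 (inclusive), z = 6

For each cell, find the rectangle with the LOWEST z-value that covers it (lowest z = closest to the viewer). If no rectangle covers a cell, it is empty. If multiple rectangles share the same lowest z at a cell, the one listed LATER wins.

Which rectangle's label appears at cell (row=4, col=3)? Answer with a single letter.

Answer: C

Derivation:
Check cell (4,3):
  A: rows 1-2 cols 1-2 -> outside (row miss)
  B: rows 4-5 cols 4-5 -> outside (col miss)
  C: rows 4-5 cols 1-3 z=1 -> covers; best now C (z=1)
  D: rows 1-4 cols 3-4 z=6 -> covers; best now C (z=1)
Winner: C at z=1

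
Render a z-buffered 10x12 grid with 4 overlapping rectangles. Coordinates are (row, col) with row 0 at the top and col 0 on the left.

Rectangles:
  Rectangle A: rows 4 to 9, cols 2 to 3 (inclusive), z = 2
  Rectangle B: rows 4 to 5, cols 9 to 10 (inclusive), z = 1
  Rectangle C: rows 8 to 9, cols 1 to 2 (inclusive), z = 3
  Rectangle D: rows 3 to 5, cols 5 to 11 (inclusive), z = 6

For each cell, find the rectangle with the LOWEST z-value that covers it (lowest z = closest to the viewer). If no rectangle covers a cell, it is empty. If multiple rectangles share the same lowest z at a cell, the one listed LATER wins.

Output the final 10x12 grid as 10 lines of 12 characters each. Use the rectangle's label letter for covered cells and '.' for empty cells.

............
............
............
.....DDDDDDD
..AA.DDDDBBD
..AA.DDDDBBD
..AA........
..AA........
.CAA........
.CAA........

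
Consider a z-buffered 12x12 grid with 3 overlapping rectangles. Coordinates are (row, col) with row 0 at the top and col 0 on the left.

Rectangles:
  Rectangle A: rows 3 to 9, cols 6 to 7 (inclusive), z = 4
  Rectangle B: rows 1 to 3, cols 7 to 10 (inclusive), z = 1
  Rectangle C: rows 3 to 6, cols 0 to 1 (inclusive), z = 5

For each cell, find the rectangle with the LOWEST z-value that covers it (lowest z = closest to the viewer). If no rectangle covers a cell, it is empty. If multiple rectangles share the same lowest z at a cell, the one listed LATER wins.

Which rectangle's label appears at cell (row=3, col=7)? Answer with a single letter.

Check cell (3,7):
  A: rows 3-9 cols 6-7 z=4 -> covers; best now A (z=4)
  B: rows 1-3 cols 7-10 z=1 -> covers; best now B (z=1)
  C: rows 3-6 cols 0-1 -> outside (col miss)
Winner: B at z=1

Answer: B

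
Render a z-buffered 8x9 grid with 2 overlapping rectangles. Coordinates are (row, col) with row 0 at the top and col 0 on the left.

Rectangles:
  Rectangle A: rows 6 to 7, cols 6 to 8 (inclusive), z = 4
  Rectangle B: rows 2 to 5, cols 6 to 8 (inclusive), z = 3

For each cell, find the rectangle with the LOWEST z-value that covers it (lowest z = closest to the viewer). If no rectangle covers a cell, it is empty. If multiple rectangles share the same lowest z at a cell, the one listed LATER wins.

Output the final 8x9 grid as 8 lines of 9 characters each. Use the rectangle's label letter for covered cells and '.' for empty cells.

.........
.........
......BBB
......BBB
......BBB
......BBB
......AAA
......AAA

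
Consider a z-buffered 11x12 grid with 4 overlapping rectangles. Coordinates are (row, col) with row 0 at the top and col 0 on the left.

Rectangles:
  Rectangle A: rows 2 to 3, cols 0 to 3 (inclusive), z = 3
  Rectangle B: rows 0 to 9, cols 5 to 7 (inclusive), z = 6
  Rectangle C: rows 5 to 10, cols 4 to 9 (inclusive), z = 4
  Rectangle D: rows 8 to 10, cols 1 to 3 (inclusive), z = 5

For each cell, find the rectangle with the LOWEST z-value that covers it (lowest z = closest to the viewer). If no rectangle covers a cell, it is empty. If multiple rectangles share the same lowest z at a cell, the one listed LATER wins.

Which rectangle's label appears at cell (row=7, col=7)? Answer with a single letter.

Check cell (7,7):
  A: rows 2-3 cols 0-3 -> outside (row miss)
  B: rows 0-9 cols 5-7 z=6 -> covers; best now B (z=6)
  C: rows 5-10 cols 4-9 z=4 -> covers; best now C (z=4)
  D: rows 8-10 cols 1-3 -> outside (row miss)
Winner: C at z=4

Answer: C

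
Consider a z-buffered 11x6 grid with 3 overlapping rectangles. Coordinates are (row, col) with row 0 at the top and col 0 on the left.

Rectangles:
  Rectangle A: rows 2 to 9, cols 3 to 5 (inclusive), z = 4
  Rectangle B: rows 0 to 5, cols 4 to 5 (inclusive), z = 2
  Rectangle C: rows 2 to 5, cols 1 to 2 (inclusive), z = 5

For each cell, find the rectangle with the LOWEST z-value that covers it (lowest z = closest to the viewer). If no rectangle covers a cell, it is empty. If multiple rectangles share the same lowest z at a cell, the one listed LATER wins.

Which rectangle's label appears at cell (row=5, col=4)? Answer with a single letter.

Answer: B

Derivation:
Check cell (5,4):
  A: rows 2-9 cols 3-5 z=4 -> covers; best now A (z=4)
  B: rows 0-5 cols 4-5 z=2 -> covers; best now B (z=2)
  C: rows 2-5 cols 1-2 -> outside (col miss)
Winner: B at z=2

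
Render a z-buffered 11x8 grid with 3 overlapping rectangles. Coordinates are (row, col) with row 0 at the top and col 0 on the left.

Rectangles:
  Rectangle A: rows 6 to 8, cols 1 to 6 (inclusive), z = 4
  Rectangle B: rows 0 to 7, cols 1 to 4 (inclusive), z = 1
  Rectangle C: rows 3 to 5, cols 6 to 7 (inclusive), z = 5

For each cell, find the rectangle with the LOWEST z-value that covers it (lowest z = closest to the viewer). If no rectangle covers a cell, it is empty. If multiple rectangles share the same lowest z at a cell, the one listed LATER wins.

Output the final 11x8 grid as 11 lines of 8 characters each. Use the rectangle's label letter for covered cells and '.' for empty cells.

.BBBB...
.BBBB...
.BBBB...
.BBBB.CC
.BBBB.CC
.BBBB.CC
.BBBBAA.
.BBBBAA.
.AAAAAA.
........
........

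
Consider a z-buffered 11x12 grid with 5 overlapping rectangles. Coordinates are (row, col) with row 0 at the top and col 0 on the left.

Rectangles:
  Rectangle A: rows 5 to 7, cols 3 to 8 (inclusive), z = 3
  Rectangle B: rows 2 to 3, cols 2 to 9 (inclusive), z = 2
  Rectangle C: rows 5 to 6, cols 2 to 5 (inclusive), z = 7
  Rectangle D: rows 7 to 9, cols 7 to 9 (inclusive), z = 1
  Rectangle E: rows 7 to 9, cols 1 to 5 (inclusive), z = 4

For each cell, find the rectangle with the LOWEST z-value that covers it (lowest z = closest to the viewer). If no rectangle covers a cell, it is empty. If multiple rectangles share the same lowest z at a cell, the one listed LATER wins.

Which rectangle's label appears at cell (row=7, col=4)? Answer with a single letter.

Check cell (7,4):
  A: rows 5-7 cols 3-8 z=3 -> covers; best now A (z=3)
  B: rows 2-3 cols 2-9 -> outside (row miss)
  C: rows 5-6 cols 2-5 -> outside (row miss)
  D: rows 7-9 cols 7-9 -> outside (col miss)
  E: rows 7-9 cols 1-5 z=4 -> covers; best now A (z=3)
Winner: A at z=3

Answer: A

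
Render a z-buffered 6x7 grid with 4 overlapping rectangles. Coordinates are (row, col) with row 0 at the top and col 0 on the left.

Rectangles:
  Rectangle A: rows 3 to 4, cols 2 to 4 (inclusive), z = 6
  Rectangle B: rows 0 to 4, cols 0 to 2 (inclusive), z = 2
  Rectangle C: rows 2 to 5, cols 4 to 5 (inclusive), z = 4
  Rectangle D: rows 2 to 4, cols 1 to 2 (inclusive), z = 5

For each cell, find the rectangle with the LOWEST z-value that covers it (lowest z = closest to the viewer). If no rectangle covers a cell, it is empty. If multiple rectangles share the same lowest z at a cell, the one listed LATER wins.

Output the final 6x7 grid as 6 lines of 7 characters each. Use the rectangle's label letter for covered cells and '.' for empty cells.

BBB....
BBB....
BBB.CC.
BBBACC.
BBBACC.
....CC.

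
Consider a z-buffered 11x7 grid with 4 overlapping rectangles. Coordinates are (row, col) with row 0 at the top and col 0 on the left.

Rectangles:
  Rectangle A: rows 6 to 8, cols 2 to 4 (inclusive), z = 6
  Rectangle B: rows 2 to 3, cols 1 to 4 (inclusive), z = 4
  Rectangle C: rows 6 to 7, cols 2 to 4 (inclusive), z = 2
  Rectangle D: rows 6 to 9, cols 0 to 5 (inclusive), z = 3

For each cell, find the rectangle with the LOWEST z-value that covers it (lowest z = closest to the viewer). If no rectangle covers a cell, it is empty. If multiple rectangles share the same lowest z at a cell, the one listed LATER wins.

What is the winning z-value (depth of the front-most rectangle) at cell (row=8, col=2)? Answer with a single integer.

Answer: 3

Derivation:
Check cell (8,2):
  A: rows 6-8 cols 2-4 z=6 -> covers; best now A (z=6)
  B: rows 2-3 cols 1-4 -> outside (row miss)
  C: rows 6-7 cols 2-4 -> outside (row miss)
  D: rows 6-9 cols 0-5 z=3 -> covers; best now D (z=3)
Winner: D at z=3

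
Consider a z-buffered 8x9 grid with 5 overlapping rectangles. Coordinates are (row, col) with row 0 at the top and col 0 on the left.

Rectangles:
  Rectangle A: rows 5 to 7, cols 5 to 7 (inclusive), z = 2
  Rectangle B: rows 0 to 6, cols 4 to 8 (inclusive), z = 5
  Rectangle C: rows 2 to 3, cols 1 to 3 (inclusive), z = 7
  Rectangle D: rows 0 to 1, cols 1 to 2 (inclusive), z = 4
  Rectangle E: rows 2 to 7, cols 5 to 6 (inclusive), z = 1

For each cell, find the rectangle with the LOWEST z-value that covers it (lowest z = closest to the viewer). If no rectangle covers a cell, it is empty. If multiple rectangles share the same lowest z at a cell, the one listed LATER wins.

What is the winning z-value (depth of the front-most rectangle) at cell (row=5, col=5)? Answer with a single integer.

Check cell (5,5):
  A: rows 5-7 cols 5-7 z=2 -> covers; best now A (z=2)
  B: rows 0-6 cols 4-8 z=5 -> covers; best now A (z=2)
  C: rows 2-3 cols 1-3 -> outside (row miss)
  D: rows 0-1 cols 1-2 -> outside (row miss)
  E: rows 2-7 cols 5-6 z=1 -> covers; best now E (z=1)
Winner: E at z=1

Answer: 1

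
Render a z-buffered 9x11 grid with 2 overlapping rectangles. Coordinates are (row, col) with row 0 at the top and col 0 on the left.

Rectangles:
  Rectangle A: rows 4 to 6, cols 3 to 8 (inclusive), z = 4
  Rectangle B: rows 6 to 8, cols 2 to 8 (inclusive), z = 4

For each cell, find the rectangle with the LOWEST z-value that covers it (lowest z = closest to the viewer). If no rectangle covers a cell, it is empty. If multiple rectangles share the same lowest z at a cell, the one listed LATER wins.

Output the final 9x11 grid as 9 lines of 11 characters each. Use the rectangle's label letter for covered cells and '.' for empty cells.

...........
...........
...........
...........
...AAAAAA..
...AAAAAA..
..BBBBBBB..
..BBBBBBB..
..BBBBBBB..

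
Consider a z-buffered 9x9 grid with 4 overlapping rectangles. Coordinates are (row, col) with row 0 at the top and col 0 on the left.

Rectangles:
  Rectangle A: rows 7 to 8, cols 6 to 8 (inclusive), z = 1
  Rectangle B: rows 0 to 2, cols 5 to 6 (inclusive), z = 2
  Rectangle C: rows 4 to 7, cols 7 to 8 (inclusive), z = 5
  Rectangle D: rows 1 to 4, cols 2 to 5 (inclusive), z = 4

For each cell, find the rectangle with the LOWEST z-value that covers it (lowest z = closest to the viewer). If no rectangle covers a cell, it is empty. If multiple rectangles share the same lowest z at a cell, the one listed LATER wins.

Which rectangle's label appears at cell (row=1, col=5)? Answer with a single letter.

Answer: B

Derivation:
Check cell (1,5):
  A: rows 7-8 cols 6-8 -> outside (row miss)
  B: rows 0-2 cols 5-6 z=2 -> covers; best now B (z=2)
  C: rows 4-7 cols 7-8 -> outside (row miss)
  D: rows 1-4 cols 2-5 z=4 -> covers; best now B (z=2)
Winner: B at z=2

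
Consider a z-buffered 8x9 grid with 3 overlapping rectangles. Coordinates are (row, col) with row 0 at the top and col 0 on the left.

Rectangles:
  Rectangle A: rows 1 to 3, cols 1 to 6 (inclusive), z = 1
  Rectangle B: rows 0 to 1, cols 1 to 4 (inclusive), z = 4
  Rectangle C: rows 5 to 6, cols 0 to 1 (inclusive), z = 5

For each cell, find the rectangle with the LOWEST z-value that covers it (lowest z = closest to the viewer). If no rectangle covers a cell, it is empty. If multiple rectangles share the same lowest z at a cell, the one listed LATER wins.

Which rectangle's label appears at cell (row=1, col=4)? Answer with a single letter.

Answer: A

Derivation:
Check cell (1,4):
  A: rows 1-3 cols 1-6 z=1 -> covers; best now A (z=1)
  B: rows 0-1 cols 1-4 z=4 -> covers; best now A (z=1)
  C: rows 5-6 cols 0-1 -> outside (row miss)
Winner: A at z=1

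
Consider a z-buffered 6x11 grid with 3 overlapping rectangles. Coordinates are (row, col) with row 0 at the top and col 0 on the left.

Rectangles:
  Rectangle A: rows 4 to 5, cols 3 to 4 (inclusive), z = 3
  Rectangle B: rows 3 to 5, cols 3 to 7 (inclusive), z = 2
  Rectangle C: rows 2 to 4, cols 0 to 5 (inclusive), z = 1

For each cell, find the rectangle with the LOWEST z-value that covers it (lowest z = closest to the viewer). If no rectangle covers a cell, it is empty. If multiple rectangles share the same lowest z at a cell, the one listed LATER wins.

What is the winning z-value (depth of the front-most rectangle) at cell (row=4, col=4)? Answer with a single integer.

Answer: 1

Derivation:
Check cell (4,4):
  A: rows 4-5 cols 3-4 z=3 -> covers; best now A (z=3)
  B: rows 3-5 cols 3-7 z=2 -> covers; best now B (z=2)
  C: rows 2-4 cols 0-5 z=1 -> covers; best now C (z=1)
Winner: C at z=1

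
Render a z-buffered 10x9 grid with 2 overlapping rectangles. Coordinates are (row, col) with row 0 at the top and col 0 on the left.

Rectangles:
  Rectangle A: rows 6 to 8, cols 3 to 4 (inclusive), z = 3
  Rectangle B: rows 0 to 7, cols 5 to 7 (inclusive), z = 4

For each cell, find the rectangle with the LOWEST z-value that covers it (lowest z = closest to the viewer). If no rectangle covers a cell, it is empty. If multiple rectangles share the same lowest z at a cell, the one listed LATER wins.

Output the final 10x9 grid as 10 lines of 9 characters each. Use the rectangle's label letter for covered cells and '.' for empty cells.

.....BBB.
.....BBB.
.....BBB.
.....BBB.
.....BBB.
.....BBB.
...AABBB.
...AABBB.
...AA....
.........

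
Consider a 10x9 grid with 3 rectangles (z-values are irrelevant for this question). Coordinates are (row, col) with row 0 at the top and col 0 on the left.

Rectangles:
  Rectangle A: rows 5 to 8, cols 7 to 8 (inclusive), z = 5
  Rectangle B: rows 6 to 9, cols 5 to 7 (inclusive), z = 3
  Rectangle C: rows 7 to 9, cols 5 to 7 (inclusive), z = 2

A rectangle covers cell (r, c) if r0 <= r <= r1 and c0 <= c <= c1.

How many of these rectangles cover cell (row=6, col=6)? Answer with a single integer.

Check cell (6,6):
  A: rows 5-8 cols 7-8 -> outside (col miss)
  B: rows 6-9 cols 5-7 -> covers
  C: rows 7-9 cols 5-7 -> outside (row miss)
Count covering = 1

Answer: 1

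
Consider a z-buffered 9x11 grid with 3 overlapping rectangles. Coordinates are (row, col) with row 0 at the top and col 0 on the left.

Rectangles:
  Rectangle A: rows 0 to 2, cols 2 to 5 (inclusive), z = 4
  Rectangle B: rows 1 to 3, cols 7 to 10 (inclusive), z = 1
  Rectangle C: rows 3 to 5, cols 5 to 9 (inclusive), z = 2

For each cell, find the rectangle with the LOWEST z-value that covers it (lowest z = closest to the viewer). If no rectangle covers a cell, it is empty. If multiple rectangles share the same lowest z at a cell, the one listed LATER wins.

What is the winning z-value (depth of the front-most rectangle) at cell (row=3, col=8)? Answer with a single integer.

Answer: 1

Derivation:
Check cell (3,8):
  A: rows 0-2 cols 2-5 -> outside (row miss)
  B: rows 1-3 cols 7-10 z=1 -> covers; best now B (z=1)
  C: rows 3-5 cols 5-9 z=2 -> covers; best now B (z=1)
Winner: B at z=1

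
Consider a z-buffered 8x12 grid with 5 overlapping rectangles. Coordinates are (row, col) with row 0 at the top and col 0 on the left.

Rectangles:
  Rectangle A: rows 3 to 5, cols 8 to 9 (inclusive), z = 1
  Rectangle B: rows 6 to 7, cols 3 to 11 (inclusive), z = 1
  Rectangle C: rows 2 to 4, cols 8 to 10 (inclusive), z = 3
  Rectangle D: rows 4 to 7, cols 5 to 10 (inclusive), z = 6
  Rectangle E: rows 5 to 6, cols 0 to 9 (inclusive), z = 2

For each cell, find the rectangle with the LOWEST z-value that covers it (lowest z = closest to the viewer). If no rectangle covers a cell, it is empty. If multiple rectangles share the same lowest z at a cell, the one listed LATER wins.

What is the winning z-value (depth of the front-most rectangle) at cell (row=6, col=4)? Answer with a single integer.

Answer: 1

Derivation:
Check cell (6,4):
  A: rows 3-5 cols 8-9 -> outside (row miss)
  B: rows 6-7 cols 3-11 z=1 -> covers; best now B (z=1)
  C: rows 2-4 cols 8-10 -> outside (row miss)
  D: rows 4-7 cols 5-10 -> outside (col miss)
  E: rows 5-6 cols 0-9 z=2 -> covers; best now B (z=1)
Winner: B at z=1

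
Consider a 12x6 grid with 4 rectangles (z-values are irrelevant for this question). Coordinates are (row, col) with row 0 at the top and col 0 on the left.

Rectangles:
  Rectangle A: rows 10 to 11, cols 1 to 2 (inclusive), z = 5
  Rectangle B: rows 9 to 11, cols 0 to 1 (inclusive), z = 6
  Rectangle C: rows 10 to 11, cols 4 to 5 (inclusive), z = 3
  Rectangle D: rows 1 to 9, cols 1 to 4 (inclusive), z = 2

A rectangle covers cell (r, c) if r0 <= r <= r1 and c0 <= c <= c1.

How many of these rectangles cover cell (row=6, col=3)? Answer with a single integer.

Answer: 1

Derivation:
Check cell (6,3):
  A: rows 10-11 cols 1-2 -> outside (row miss)
  B: rows 9-11 cols 0-1 -> outside (row miss)
  C: rows 10-11 cols 4-5 -> outside (row miss)
  D: rows 1-9 cols 1-4 -> covers
Count covering = 1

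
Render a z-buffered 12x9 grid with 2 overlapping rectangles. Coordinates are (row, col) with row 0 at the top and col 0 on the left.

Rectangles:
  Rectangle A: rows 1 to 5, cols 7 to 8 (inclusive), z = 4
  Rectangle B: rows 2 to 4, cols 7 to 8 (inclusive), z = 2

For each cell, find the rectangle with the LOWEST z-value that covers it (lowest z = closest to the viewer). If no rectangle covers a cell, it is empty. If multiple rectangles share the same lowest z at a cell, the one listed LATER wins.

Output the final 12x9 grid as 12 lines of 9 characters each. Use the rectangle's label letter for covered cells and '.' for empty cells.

.........
.......AA
.......BB
.......BB
.......BB
.......AA
.........
.........
.........
.........
.........
.........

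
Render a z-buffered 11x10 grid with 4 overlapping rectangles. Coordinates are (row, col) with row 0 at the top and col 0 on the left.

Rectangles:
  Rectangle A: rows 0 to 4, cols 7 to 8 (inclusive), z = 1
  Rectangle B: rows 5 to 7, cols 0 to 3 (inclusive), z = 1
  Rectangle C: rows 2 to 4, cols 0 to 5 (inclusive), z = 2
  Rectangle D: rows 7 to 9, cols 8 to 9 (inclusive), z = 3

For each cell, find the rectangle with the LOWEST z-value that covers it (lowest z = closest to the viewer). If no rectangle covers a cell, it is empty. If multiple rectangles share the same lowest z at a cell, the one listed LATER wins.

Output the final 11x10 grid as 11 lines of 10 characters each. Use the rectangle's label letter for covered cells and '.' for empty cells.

.......AA.
.......AA.
CCCCCC.AA.
CCCCCC.AA.
CCCCCC.AA.
BBBB......
BBBB......
BBBB....DD
........DD
........DD
..........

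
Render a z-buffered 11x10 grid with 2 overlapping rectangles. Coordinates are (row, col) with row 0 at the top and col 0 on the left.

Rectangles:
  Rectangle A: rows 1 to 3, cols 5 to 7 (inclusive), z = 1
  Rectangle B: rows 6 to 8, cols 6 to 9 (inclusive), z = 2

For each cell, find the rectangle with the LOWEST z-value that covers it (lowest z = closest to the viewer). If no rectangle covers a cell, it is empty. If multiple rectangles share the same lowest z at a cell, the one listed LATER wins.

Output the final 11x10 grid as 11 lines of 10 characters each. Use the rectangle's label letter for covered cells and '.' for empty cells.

..........
.....AAA..
.....AAA..
.....AAA..
..........
..........
......BBBB
......BBBB
......BBBB
..........
..........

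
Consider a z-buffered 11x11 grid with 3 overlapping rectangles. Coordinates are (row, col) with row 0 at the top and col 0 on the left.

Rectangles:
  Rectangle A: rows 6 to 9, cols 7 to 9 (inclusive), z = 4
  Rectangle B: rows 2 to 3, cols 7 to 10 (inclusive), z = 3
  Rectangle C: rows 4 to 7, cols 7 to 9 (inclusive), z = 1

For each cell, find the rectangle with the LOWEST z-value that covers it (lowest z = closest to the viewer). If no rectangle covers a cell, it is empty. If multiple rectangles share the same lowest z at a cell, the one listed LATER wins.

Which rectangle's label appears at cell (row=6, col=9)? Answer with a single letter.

Answer: C

Derivation:
Check cell (6,9):
  A: rows 6-9 cols 7-9 z=4 -> covers; best now A (z=4)
  B: rows 2-3 cols 7-10 -> outside (row miss)
  C: rows 4-7 cols 7-9 z=1 -> covers; best now C (z=1)
Winner: C at z=1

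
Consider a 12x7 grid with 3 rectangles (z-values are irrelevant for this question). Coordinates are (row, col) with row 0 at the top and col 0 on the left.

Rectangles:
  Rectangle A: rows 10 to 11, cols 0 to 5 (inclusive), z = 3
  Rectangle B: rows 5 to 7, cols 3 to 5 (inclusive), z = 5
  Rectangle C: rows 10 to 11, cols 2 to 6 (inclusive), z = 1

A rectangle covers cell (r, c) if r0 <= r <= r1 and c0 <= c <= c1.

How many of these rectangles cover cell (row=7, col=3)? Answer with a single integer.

Answer: 1

Derivation:
Check cell (7,3):
  A: rows 10-11 cols 0-5 -> outside (row miss)
  B: rows 5-7 cols 3-5 -> covers
  C: rows 10-11 cols 2-6 -> outside (row miss)
Count covering = 1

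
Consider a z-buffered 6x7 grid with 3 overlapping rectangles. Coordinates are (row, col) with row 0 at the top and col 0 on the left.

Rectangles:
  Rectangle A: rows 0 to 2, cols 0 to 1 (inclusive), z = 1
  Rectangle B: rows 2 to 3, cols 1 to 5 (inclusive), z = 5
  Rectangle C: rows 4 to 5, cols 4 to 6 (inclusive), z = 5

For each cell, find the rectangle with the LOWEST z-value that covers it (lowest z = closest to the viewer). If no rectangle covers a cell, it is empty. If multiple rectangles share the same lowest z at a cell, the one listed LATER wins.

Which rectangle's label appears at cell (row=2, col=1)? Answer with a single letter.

Check cell (2,1):
  A: rows 0-2 cols 0-1 z=1 -> covers; best now A (z=1)
  B: rows 2-3 cols 1-5 z=5 -> covers; best now A (z=1)
  C: rows 4-5 cols 4-6 -> outside (row miss)
Winner: A at z=1

Answer: A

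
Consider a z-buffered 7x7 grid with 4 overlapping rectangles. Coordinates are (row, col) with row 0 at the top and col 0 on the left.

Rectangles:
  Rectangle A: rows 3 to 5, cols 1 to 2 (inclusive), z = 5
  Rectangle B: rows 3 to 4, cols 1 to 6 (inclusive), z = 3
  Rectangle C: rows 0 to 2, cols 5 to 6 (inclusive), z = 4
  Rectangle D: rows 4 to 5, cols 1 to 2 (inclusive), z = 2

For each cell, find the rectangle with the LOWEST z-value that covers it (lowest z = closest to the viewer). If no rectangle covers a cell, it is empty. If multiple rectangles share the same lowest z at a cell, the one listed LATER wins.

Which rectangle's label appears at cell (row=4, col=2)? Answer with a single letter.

Answer: D

Derivation:
Check cell (4,2):
  A: rows 3-5 cols 1-2 z=5 -> covers; best now A (z=5)
  B: rows 3-4 cols 1-6 z=3 -> covers; best now B (z=3)
  C: rows 0-2 cols 5-6 -> outside (row miss)
  D: rows 4-5 cols 1-2 z=2 -> covers; best now D (z=2)
Winner: D at z=2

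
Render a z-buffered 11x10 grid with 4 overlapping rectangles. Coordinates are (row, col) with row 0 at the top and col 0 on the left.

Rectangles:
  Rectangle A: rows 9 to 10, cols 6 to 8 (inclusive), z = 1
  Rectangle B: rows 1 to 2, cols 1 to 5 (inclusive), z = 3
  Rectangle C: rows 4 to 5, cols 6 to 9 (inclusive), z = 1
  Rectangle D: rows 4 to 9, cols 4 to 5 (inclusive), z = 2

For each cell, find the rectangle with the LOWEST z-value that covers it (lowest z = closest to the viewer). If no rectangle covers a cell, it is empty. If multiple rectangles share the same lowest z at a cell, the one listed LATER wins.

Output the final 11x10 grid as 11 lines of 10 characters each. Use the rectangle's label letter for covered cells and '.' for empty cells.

..........
.BBBBB....
.BBBBB....
..........
....DDCCCC
....DDCCCC
....DD....
....DD....
....DD....
....DDAAA.
......AAA.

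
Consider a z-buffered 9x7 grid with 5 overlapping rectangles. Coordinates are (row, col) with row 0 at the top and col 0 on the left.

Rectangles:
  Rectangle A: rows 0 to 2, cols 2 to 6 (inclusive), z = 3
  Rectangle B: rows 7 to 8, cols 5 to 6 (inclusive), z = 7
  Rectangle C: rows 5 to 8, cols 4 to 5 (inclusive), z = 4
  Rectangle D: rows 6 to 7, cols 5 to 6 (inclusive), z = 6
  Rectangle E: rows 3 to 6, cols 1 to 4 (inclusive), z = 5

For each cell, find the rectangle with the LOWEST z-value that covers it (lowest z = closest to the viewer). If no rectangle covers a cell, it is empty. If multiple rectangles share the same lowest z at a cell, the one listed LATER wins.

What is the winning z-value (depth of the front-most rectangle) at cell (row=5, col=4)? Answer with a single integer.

Check cell (5,4):
  A: rows 0-2 cols 2-6 -> outside (row miss)
  B: rows 7-8 cols 5-6 -> outside (row miss)
  C: rows 5-8 cols 4-5 z=4 -> covers; best now C (z=4)
  D: rows 6-7 cols 5-6 -> outside (row miss)
  E: rows 3-6 cols 1-4 z=5 -> covers; best now C (z=4)
Winner: C at z=4

Answer: 4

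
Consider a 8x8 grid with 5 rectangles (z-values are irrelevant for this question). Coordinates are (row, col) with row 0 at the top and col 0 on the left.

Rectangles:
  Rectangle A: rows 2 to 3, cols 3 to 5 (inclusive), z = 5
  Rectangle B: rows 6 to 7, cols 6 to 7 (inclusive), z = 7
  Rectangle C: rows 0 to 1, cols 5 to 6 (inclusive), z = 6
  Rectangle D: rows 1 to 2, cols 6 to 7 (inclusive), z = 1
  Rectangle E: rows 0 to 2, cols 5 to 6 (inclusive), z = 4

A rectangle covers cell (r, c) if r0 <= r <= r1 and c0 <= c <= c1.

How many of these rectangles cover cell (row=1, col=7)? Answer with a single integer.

Check cell (1,7):
  A: rows 2-3 cols 3-5 -> outside (row miss)
  B: rows 6-7 cols 6-7 -> outside (row miss)
  C: rows 0-1 cols 5-6 -> outside (col miss)
  D: rows 1-2 cols 6-7 -> covers
  E: rows 0-2 cols 5-6 -> outside (col miss)
Count covering = 1

Answer: 1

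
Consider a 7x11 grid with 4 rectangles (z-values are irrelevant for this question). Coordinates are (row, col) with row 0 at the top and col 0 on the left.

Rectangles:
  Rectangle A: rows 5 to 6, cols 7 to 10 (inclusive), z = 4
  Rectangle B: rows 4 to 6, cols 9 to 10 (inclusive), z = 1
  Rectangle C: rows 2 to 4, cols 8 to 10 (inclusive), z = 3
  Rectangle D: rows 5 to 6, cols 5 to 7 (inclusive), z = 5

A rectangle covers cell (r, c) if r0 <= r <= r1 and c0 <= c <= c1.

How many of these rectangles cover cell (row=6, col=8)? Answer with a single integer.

Answer: 1

Derivation:
Check cell (6,8):
  A: rows 5-6 cols 7-10 -> covers
  B: rows 4-6 cols 9-10 -> outside (col miss)
  C: rows 2-4 cols 8-10 -> outside (row miss)
  D: rows 5-6 cols 5-7 -> outside (col miss)
Count covering = 1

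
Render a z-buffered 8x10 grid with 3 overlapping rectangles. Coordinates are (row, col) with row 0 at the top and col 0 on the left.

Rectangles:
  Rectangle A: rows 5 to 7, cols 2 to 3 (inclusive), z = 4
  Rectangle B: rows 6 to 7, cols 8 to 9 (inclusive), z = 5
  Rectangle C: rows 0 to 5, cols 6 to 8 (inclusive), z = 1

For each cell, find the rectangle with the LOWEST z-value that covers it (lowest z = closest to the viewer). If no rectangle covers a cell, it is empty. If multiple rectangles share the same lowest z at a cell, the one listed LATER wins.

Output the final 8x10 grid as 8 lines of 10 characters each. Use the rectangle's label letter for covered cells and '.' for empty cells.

......CCC.
......CCC.
......CCC.
......CCC.
......CCC.
..AA..CCC.
..AA....BB
..AA....BB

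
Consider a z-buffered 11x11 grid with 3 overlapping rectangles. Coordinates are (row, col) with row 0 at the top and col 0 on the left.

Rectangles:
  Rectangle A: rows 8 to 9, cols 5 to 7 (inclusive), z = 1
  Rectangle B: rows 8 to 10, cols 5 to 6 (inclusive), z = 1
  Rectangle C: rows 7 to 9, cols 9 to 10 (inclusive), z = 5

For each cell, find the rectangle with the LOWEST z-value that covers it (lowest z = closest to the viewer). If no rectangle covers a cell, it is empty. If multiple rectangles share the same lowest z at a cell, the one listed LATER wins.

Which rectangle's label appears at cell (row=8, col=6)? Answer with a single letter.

Check cell (8,6):
  A: rows 8-9 cols 5-7 z=1 -> covers; best now A (z=1)
  B: rows 8-10 cols 5-6 z=1 -> covers; best now B (z=1)
  C: rows 7-9 cols 9-10 -> outside (col miss)
Winner: B at z=1

Answer: B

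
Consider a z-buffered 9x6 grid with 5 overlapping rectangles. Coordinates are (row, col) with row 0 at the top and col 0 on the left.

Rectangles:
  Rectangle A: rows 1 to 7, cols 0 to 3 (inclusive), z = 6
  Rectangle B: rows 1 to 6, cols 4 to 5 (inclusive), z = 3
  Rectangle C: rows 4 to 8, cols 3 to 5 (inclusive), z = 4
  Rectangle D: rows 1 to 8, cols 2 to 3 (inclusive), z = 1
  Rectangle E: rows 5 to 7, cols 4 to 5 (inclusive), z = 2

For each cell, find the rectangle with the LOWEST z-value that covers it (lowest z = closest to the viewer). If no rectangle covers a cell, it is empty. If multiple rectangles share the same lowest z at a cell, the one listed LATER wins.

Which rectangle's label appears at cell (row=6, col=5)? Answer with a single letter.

Answer: E

Derivation:
Check cell (6,5):
  A: rows 1-7 cols 0-3 -> outside (col miss)
  B: rows 1-6 cols 4-5 z=3 -> covers; best now B (z=3)
  C: rows 4-8 cols 3-5 z=4 -> covers; best now B (z=3)
  D: rows 1-8 cols 2-3 -> outside (col miss)
  E: rows 5-7 cols 4-5 z=2 -> covers; best now E (z=2)
Winner: E at z=2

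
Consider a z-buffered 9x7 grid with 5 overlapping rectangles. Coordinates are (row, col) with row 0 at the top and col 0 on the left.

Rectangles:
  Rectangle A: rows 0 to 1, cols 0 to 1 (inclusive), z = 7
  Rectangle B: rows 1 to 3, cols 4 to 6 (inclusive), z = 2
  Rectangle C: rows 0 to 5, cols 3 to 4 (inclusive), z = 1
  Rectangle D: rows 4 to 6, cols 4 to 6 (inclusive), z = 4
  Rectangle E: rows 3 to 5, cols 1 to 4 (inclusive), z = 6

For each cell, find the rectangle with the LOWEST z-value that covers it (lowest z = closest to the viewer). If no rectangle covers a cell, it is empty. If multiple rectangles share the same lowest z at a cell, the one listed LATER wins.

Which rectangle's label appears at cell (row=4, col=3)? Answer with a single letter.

Check cell (4,3):
  A: rows 0-1 cols 0-1 -> outside (row miss)
  B: rows 1-3 cols 4-6 -> outside (row miss)
  C: rows 0-5 cols 3-4 z=1 -> covers; best now C (z=1)
  D: rows 4-6 cols 4-6 -> outside (col miss)
  E: rows 3-5 cols 1-4 z=6 -> covers; best now C (z=1)
Winner: C at z=1

Answer: C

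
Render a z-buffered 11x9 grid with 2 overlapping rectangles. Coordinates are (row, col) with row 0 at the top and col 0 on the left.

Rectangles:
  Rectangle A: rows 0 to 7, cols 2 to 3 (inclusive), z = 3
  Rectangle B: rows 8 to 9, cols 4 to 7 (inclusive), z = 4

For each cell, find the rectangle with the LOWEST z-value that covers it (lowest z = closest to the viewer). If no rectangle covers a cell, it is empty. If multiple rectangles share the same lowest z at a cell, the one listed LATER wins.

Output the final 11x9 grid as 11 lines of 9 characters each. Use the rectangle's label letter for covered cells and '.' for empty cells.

..AA.....
..AA.....
..AA.....
..AA.....
..AA.....
..AA.....
..AA.....
..AA.....
....BBBB.
....BBBB.
.........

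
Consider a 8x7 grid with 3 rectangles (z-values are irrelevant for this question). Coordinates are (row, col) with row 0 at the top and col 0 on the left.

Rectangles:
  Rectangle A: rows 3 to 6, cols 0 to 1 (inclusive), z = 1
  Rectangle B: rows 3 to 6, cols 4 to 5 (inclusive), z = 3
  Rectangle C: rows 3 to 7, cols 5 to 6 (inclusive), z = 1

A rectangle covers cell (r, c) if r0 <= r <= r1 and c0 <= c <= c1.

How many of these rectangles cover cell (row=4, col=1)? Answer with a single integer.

Answer: 1

Derivation:
Check cell (4,1):
  A: rows 3-6 cols 0-1 -> covers
  B: rows 3-6 cols 4-5 -> outside (col miss)
  C: rows 3-7 cols 5-6 -> outside (col miss)
Count covering = 1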